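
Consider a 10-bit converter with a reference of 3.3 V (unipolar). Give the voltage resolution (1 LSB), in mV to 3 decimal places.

3.223 mV

Full-scale span = 3.3 V.
LSB = 3.3 / 2^10 = 3.3 / 1024 = 0.00322266 V = 3.223 mV.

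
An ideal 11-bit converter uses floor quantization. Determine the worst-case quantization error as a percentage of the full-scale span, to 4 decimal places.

0.0488 %

Truncating → worst-case error = 1 LSB = V_FS/2^11, so 100/2048 = 0.0488281 % of full scale.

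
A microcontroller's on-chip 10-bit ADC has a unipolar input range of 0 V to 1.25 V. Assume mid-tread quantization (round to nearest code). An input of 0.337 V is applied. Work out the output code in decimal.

LSB = 1.25 V / 1024 = 1.221 mV.
(V_in − V_low)/LSB = (0.337 − 0) / 0.0012207 = 276.070.
Round → code 276.

code 276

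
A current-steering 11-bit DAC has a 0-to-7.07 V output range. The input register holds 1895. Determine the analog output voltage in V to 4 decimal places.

LSB = 7.07 V / 2^11 = 3.452 mV.
V_out = 0 + 1895 × 0.00345215 V = 6.54182 V.

6.5418 V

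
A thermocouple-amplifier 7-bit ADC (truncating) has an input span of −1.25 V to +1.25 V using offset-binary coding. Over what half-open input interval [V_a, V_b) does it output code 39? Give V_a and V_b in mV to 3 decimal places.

[-488.281 mV, -468.750 mV)

LSB = 2.5/2^7 = 19.531 mV.
V_a = V_low + 39·LSB = -0.488281 V; V_b = V_low + 40·LSB = -0.46875 V.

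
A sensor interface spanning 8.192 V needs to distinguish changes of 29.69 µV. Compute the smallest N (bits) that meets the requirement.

Number of steps required ≥ 8.192 V / 29.69 µV = 275917.82.
Need 2^N ≥ 275917.82; 2^18 = 262144, 2^19 = 524288.
Minimum N = 19.

19 bits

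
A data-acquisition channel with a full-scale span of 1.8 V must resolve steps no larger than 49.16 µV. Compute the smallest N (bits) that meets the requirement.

Number of steps required ≥ 1.8 V / 49.16 µV = 36615.13.
Need 2^N ≥ 36615.13; 2^15 = 32768, 2^16 = 65536.
Minimum N = 16.

16 bits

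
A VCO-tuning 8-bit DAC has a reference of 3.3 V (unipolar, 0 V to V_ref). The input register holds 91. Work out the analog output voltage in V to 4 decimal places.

LSB = 3.3 V / 2^8 = 12.891 mV.
V_out = 0 + 91 × 0.0128906 V = 1.17305 V.

1.1730 V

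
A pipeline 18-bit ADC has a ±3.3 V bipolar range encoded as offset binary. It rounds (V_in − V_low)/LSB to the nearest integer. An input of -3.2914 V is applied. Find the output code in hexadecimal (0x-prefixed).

code 0x156 (decimal 342)

Full-scale span = 6.6 V; LSB = 6.6/2^18 = 25.18 µV.
(V_in − V_low)/LSB = (-3.2914 − (−3.3)) / 2.5177e-05 = 341.582.
Round → code 342.
In hexadecimal (0x-prefixed): 0x156.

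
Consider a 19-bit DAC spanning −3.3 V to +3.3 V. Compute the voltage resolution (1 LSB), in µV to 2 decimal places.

Full-scale span = 6.6 V.
LSB = 6.6 / 2^19 = 6.6 / 524288 = 1.25885e-05 V = 12.59 µV.

12.59 µV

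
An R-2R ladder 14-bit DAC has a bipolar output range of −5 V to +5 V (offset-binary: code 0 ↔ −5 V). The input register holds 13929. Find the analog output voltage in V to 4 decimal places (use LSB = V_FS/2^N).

LSB = 10 V / 2^14 = 0.610 mV.
V_out = (−5) + 13929 × 0.000610352 V = 3.50159 V.

3.5016 V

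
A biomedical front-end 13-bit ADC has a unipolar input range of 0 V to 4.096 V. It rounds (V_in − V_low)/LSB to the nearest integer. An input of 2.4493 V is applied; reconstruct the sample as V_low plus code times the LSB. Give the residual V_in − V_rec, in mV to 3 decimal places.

One LSB is 4.096 V / 8192 = 0.500 mV.
Scaled input = 4898.6000 LSBs, so code = 4899.
Code 4899 maps back to 0 + 4899×0.0005 V = 2.4495 V.
Difference: -0.0002 V → -0.200 mV.

-0.200 mV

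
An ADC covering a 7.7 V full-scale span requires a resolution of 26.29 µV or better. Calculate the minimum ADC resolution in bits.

Number of steps required ≥ 7.7 V / 26.29 µV = 292887.03.
Need 2^N ≥ 292887.03; 2^18 = 262144, 2^19 = 524288.
Minimum N = 19.

19 bits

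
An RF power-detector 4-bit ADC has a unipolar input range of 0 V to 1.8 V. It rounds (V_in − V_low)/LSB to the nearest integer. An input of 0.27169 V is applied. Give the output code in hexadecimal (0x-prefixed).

code 0x2 (decimal 2)

Full-scale span = 1.8 V; LSB = 1.8/2^4 = 112.500 mV.
(V_in − V_low)/LSB = (0.27169 − 0) / 0.1125 = 2.415.
So the output code is 2.
In hexadecimal (0x-prefixed): 0x2.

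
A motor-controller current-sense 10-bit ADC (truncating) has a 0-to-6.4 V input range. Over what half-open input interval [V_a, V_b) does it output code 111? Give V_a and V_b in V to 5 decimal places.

[0.69375 V, 0.70000 V)

LSB = 6.4/2^10 = 6.250 mV.
V_a = V_low + 111·LSB = 0.69375 V; V_b = V_low + 112·LSB = 0.7 V.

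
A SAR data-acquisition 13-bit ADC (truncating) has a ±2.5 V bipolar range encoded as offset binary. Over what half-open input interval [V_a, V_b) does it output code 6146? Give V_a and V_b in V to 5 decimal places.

[1.25122 V, 1.25183 V)

LSB = 5/2^13 = 0.610 mV.
V_a = V_low + 6146·LSB = 1.25122 V; V_b = V_low + 6147·LSB = 1.25183 V.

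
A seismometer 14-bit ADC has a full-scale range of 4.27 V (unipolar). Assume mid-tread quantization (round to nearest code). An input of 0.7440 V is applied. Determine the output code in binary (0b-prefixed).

code 0b101100100111 (decimal 2855)

With 16384 levels over 4.27 V, one step is 260.62 µV.
(V_in − V_low)/LSB = (0.7440 − 0) / 0.00026062 = 2854.730.
round(2854.730) = 2855.
In binary (0b-prefixed): 0b101100100111.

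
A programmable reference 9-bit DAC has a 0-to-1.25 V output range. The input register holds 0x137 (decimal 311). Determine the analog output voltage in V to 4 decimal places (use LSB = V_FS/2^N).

LSB = 1.25 V / 2^9 = 2.441 mV.
Code 0x137 = 311 decimal.
V_out = 0 + 311 × 0.00244141 V = 0.759277 V.

0.7593 V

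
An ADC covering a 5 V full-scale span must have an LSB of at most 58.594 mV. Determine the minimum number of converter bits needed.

Number of steps required ≥ 5 V / 58.594 mV = 85.33.
Need 2^N ≥ 85.33; 2^6 = 64, 2^7 = 128.
Minimum N = 7.

7 bits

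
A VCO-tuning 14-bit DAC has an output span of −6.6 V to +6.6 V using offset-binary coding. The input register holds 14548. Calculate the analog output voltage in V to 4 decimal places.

5.1208 V

LSB = 13.2 V / 2^14 = 0.806 mV.
V_out = (−6.6) + 14548 × 0.000805664 V = 5.1208 V.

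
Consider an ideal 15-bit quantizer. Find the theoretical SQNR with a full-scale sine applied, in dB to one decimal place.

SNR ≈ 6.02·N + 1.76 dB = 6.02·15 + 1.76 = 92.06 dB.

92.1 dB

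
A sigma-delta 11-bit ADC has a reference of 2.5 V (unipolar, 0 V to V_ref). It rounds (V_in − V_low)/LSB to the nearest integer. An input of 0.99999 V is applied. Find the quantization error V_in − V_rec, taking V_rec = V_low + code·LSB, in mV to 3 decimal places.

LSB = 2.5/2^11 = 1.221 mV.
(0.99999 − 0)/0.0012207 = 819.1918; round gives code 819.
Reconstructed: 0.99975586 V.
Error = 0.99999 − 0.99975586 = 0.000234141 V = 0.234 mV.

0.234 mV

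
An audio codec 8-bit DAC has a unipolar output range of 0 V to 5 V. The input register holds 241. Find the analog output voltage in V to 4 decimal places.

4.7070 V

LSB = 5 V / 2^8 = 19.531 mV.
V_out = 0 + 241 × 0.0195312 V = 4.70703 V.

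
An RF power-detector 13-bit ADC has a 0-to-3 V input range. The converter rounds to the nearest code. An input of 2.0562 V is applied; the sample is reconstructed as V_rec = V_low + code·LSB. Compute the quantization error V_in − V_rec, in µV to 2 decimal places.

-74.41 µV

Step size: 3 V ÷ 2^13 = 366.21 µV.
Scaled input = 5614.7968 LSBs, so code = 5615.
V_rec = 0 + 5615·0.000366211 = 2.0562744 V.
Difference: -7.44141e-05 V → -74.41 µV.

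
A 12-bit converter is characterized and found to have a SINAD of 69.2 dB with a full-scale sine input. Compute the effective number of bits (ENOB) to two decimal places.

11.20 bits

ENOB = (SINAD − 1.76) / 6.02 = (69.2 − 1.76)/6.02 = 11.203.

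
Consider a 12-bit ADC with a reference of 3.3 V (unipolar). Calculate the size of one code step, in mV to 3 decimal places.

Full-scale span = 3.3 V.
LSB = 3.3 / 2^12 = 3.3 / 4096 = 0.000805664 V = 0.806 mV.

0.806 mV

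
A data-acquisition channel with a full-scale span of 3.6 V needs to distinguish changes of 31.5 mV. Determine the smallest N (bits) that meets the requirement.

7 bits

Number of steps required ≥ 3.6 V / 31.5 mV = 114.29.
Need 2^N ≥ 114.29; 2^6 = 64, 2^7 = 128.
Minimum N = 7.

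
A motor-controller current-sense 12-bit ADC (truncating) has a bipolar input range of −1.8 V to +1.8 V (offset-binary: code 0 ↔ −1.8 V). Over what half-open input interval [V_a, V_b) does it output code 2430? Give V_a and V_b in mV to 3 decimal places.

[335.742 mV, 336.621 mV)

LSB = 3.6/2^12 = 0.879 mV.
V_a = V_low + 2430·LSB = 0.335742 V; V_b = V_low + 2431·LSB = 0.336621 V.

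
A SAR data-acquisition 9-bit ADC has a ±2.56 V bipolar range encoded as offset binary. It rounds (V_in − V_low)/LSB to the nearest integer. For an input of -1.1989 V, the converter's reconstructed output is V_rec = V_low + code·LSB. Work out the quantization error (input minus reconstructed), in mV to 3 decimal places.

One LSB is 5.12 V / 512 = 10.000 mV.
(V_in − V_low)/LSB = (-1.1989 − (−2.56))/0.01 = 136.1100 → code 136 (round).
V_rec = (−2.56) + 136·0.01 = -1.2 V.
V_in − V_rec = 0.0011 V = 1.100 mV.

1.100 mV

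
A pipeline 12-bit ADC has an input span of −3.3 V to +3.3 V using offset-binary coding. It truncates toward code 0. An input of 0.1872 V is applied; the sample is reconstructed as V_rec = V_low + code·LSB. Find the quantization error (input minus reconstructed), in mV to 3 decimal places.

LSB = 6.6/2^12 = 1.611 mV.
(0.1872 − (−3.3))/0.00161133 = 2164.1775; ⌊·⌋ gives code 2164.
V_rec = (−3.3) + 2164·0.00161133 = 0.18691406 V.
V_in − V_rec = 0.000285938 V = 0.286 mV.

0.286 mV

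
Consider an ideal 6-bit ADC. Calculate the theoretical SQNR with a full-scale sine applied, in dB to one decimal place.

37.9 dB

SNR ≈ 6.02·N + 1.76 dB = 6.02·6 + 1.76 = 37.88 dB.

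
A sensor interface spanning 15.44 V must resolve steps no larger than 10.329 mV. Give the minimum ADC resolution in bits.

Number of steps required ≥ 15.44 V / 10.329 mV = 1494.82.
Need 2^N ≥ 1494.82; 2^10 = 1024, 2^11 = 2048.
Minimum N = 11.

11 bits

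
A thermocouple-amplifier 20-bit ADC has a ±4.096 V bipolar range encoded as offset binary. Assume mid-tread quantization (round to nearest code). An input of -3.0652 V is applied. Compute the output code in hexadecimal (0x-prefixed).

code 0x20366 (decimal 131942)

Full-scale span = 8.192 V; LSB = 8.192/2^20 = 7.81 µV.
(-3.0652 − (−4.096)) / 7.8125e-06 = 131942.400 LSBs.
Round → code 131942.
In hexadecimal (0x-prefixed): 0x20366.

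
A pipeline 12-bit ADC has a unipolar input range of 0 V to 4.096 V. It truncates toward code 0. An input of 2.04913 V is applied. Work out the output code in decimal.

code 2049

Full-scale span = 4.096 V; LSB = 4.096/2^12 = 1.000 mV.
(V_in − V_low)/LSB = (2.04913 − 0) / 0.001 = 2049.130.
⌊·⌋(2049.130) = 2049.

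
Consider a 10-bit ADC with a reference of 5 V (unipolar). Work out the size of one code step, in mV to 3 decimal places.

4.883 mV

Full-scale span = 5 V.
LSB = 5 / 2^10 = 5 / 1024 = 0.00488281 V = 4.883 mV.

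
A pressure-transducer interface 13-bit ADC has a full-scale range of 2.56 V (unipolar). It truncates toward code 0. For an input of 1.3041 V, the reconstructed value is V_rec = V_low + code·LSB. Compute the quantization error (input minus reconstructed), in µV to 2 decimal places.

37.50 µV

LSB = 2.56/2^13 = 312.50 µV.
Scaled input = 4173.1200 LSBs, so code = 4173.
Reconstructed: 1.3040625 V.
Difference: 3.75e-05 V → 37.50 µV.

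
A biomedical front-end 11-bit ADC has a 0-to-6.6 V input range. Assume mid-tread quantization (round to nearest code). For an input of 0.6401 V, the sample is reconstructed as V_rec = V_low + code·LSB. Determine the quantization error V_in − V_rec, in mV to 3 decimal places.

-1.209 mV

LSB = 6.6/2^11 = 3.223 mV.
(0.6401 − 0)/0.00322266 = 198.6250; round gives code 199.
Reconstructed: 0.64130859 V.
Error = 0.6401 − 0.64130859 = -0.00120859 V = -1.209 mV.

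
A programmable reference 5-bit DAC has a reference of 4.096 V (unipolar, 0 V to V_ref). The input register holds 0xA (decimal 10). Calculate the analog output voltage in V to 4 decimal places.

LSB = 4.096 V / 2^5 = 128.000 mV.
Code 0xA = 10 decimal.
V_out = 0 + 10 × 0.128 V = 1.28 V.

1.2800 V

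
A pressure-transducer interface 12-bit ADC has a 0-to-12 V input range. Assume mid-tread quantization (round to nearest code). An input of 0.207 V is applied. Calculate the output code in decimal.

LSB = 12 V / 4096 = 2.930 mV.
(0.207 − 0) / 0.00292969 = 70.656 LSBs.
round(70.656) = 71.

code 71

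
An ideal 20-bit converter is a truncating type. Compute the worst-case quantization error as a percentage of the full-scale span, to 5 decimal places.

0.00010 %

Truncating → worst-case error = 1 LSB = V_FS/2^20, so 100/1048576 = 9.53674e-05 % of full scale.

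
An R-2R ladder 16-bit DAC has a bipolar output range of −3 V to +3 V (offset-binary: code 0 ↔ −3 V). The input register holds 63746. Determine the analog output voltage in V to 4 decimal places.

2.8361 V

LSB = 6 V / 2^16 = 91.55 µV.
V_out = (−3) + 63746 × 9.15527e-05 V = 2.83612 V.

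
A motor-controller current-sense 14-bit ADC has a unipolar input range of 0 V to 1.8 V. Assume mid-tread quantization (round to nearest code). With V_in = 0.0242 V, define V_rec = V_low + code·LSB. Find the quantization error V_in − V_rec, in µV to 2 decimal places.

Step size: 1.8 V ÷ 2^14 = 109.86 µV.
(0.0242 − 0)/0.000109863 = 220.2738; round gives code 220.
Code 220 maps back to 0 + 220×0.000109863 V = 0.024169922 V.
V_in − V_rec = 3.00781e-05 V = 30.08 µV.

30.08 µV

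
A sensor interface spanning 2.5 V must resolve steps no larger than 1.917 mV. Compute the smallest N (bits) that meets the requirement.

Number of steps required ≥ 2.5 V / 1.917 mV = 1304.12.
Need 2^N ≥ 1304.12; 2^10 = 1024, 2^11 = 2048.
Minimum N = 11.

11 bits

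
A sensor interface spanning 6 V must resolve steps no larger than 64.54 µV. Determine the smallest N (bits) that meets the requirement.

17 bits

Number of steps required ≥ 6 V / 64.54 µV = 92965.60.
Need 2^N ≥ 92965.60; 2^16 = 65536, 2^17 = 131072.
Minimum N = 17.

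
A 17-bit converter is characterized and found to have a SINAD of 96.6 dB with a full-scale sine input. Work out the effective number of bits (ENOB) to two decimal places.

15.75 bits

ENOB = (SINAD − 1.76) / 6.02 = (96.6 − 1.76)/6.02 = 15.754.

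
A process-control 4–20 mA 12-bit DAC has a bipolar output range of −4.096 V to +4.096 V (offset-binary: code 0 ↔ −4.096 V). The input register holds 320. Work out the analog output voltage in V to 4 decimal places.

-3.4560 V

LSB = 8.192 V / 2^12 = 2.000 mV.
V_out = (−4.096) + 320 × 0.002 V = -3.456 V.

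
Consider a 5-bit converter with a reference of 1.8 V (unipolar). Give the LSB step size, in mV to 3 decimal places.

56.250 mV

Full-scale span = 1.8 V.
LSB = 1.8 / 2^5 = 1.8 / 32 = 0.05625 V = 56.250 mV.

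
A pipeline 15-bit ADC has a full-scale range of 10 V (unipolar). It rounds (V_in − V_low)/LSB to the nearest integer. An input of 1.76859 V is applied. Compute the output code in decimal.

Full-scale span = 10 V; LSB = 10/2^15 = 305.18 µV.
(1.76859 − 0) / 0.000305176 = 5795.316 LSBs.
Round → code 5795.

code 5795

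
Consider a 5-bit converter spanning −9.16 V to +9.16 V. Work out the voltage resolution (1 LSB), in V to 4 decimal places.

Full-scale span = 18.32 V.
LSB = 18.32 / 2^5 = 18.32 / 32 = 0.5725 V = 0.5725 V.

0.5725 V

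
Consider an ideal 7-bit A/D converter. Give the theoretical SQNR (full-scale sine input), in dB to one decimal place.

43.9 dB

SNR ≈ 6.02·N + 1.76 dB = 6.02·7 + 1.76 = 43.90 dB.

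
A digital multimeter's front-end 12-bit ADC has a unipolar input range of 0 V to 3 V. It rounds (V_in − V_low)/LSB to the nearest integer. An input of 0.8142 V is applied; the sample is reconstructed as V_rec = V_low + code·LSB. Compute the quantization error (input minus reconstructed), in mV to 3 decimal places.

One LSB is 3 V / 4096 = 0.732 mV.
(0.8142 − 0)/0.000732422 = 1111.6544; round gives code 1112.
Reconstructed: 0.81445312 V.
Error = 0.8142 − 0.81445312 = -0.000253125 V = -0.253 mV.

-0.253 mV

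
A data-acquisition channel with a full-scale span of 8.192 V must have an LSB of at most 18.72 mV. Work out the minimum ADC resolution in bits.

9 bits

Number of steps required ≥ 8.192 V / 18.72 mV = 437.61.
Need 2^N ≥ 437.61; 2^8 = 256, 2^9 = 512.
Minimum N = 9.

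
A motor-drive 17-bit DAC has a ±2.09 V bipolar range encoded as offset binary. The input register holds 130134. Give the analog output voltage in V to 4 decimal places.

LSB = 4.18 V / 2^17 = 31.89 µV.
V_out = (−2.09) + 130134 × 3.18909e-05 V = 2.06009 V.

2.0601 V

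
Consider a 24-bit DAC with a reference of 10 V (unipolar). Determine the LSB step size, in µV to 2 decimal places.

0.60 µV

Full-scale span = 10 V.
LSB = 10 / 2^24 = 10 / 16777216 = 5.96046e-07 V = 0.60 µV.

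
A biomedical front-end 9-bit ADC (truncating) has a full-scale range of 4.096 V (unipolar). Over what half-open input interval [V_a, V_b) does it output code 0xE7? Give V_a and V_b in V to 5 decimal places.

[1.84800 V, 1.85600 V)

LSB = 4.096/2^9 = 8.000 mV.
Code 0xE7 = 231 decimal.
V_a = V_low + 231·LSB = 1.848 V; V_b = V_low + 232·LSB = 1.856 V.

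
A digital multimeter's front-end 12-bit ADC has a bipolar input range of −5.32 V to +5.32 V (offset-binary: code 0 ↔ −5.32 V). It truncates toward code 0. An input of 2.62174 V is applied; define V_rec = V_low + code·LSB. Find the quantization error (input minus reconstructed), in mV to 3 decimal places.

0.705 mV

Step size: 10.64 V ÷ 2^12 = 2.598 mV.
(2.62174 − (−5.32))/0.00259766 = 3057.2713; ⌊·⌋ gives code 3057.
V_rec = (−5.32) + 3057·0.00259766 = 2.6210352 V.
Difference: 0.000704844 V → 0.705 mV.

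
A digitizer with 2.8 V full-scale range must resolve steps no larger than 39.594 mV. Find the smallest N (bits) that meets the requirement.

Number of steps required ≥ 2.8 V / 39.594 mV = 70.72.
Need 2^N ≥ 70.72; 2^6 = 64, 2^7 = 128.
Minimum N = 7.

7 bits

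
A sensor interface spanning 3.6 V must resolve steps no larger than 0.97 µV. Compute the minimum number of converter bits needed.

Number of steps required ≥ 3.6 V / 0.97 µV = 3711340.21.
Need 2^N ≥ 3711340.21; 2^21 = 2097152, 2^22 = 4194304.
Minimum N = 22.

22 bits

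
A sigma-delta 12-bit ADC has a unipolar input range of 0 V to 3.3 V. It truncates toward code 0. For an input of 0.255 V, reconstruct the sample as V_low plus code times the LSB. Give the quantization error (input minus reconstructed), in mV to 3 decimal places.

LSB = 3.3/2^12 = 0.806 mV.
(0.255 − 0)/0.000805664 = 316.5091; ⌊·⌋ gives code 316.
Code 316 maps back to 0 + 316×0.000805664 V = 0.25458984 V.
Difference: 0.000410156 V → 0.410 mV.

0.410 mV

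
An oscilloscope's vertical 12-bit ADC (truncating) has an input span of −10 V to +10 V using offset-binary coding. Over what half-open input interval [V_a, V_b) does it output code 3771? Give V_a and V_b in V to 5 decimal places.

[8.41309 V, 8.41797 V)

LSB = 20/2^12 = 4.883 mV.
V_a = V_low + 3771·LSB = 8.41309 V; V_b = V_low + 3772·LSB = 8.41797 V.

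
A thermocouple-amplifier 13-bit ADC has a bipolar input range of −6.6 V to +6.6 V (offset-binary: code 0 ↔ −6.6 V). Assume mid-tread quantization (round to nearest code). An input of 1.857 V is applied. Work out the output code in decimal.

LSB = 13.2 V / 8192 = 1.611 mV.
(1.857 − (−6.6)) / 0.00161133 = 5248.465 LSBs.
round(5248.465) = 5248.

code 5248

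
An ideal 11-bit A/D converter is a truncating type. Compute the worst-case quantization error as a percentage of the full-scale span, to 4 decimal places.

Truncating → worst-case error = 1 LSB = V_FS/2^11, so 100/2048 = 0.0488281 % of full scale.

0.0488 %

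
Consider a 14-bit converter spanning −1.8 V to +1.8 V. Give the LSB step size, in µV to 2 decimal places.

219.73 µV

Full-scale span = 3.6 V.
LSB = 3.6 / 2^14 = 3.6 / 16384 = 0.000219727 V = 219.73 µV.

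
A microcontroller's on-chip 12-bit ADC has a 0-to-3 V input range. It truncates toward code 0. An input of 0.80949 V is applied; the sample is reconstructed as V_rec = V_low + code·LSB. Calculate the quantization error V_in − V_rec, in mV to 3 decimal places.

One LSB is 3 V / 4096 = 0.732 mV.
Scaled input = 1105.2237 LSBs, so code = 1105.
Code 1105 maps back to 0 + 1105×0.000732422 V = 0.80932617 V.
V_in − V_rec = 0.000163828 V = 0.164 mV.

0.164 mV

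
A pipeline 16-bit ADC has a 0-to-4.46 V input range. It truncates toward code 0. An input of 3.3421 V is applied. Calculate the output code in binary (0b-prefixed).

LSB = 4.46 V / 65536 = 68.05 µV.
(3.3421 − 0) / 6.80542e-05 = 49109.387 LSBs.
⌊·⌋(49109.387) = 49109.
In binary (0b-prefixed): 0b1011111111010101.

code 0b1011111111010101 (decimal 49109)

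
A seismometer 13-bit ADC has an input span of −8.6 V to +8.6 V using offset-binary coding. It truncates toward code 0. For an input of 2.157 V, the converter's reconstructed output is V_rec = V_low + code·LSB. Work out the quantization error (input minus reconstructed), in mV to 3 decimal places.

One LSB is 17.2 V / 8192 = 2.100 mV.
Scaled input = 5123.3340 LSBs, so code = 5123.
Code 5123 maps back to (−8.6) + 5123×0.00209961 V = 2.1562988 V.
Error = 2.157 − 2.1562988 = 0.000701172 V = 0.701 mV.

0.701 mV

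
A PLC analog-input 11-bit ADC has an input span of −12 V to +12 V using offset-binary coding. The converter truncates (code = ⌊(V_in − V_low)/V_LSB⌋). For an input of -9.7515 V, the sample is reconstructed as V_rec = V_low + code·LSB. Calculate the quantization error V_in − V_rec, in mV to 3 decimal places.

One LSB is 24 V / 2048 = 11.719 mV.
Scaled input = 191.8720 LSBs, so code = 191.
Code 191 maps back to (−12) + 191×0.0117188 V = -9.7617188 V.
Error = -9.7515 − (−9.7617188) = 0.0102188 V = 10.219 mV.

10.219 mV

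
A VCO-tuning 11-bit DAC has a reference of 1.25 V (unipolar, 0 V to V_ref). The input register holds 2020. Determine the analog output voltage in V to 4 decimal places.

LSB = 1.25 V / 2^11 = 0.610 mV.
V_out = 0 + 2020 × 0.000610352 V = 1.23291 V.

1.2329 V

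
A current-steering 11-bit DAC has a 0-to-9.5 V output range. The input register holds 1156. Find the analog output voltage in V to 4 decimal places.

LSB = 9.5 V / 2^11 = 4.639 mV.
V_out = 0 + 1156 × 0.00463867 V = 5.3623 V.

5.3623 V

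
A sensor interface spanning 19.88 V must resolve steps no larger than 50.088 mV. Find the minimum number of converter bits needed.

Number of steps required ≥ 19.88 V / 50.088 mV = 396.90.
Need 2^N ≥ 396.90; 2^8 = 256, 2^9 = 512.
Minimum N = 9.

9 bits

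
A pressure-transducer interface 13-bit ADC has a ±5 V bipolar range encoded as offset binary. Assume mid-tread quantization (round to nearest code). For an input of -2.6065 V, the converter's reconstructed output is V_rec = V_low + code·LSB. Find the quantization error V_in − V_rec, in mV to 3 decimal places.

Step size: 10 V ÷ 2^13 = 1.221 mV.
(-2.6065 − (−5))/0.0012207 = 1960.7552; round gives code 1961.
Code 1961 maps back to (−5) + 1961×0.0012207 V = -2.6062012 V.
V_in − V_rec = -0.000298828 V = -0.299 mV.

-0.299 mV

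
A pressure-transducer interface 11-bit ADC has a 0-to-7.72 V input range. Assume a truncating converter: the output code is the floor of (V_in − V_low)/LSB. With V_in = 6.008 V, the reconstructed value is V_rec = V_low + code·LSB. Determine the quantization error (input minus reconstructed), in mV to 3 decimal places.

One LSB is 7.72 V / 2048 = 3.770 mV.
(V_in − V_low)/LSB = (6.008 − 0)/0.00376953 = 1593.8321 → code 1593 (floor).
Reconstructed: 6.0048633 V.
V_in − V_rec = 0.00313672 V = 3.137 mV.

3.137 mV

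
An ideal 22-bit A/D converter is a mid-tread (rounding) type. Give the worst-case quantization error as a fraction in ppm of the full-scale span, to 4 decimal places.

Rounding → worst-case error = ½ LSB = V_FS/2^23, so 1e+06/8388608 = 0.119209 ppm of full scale.

0.1192 ppm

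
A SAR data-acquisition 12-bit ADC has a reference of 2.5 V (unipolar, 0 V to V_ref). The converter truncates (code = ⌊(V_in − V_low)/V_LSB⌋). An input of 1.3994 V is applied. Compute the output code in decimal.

With 4096 levels over 2.5 V, one step is 0.610 mV.
(V_in − V_low)/LSB = (1.3994 − 0) / 0.000610352 = 2292.777.
So the output code is 2292.

code 2292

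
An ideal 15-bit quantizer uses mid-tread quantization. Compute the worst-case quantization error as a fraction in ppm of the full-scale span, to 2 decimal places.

15.26 ppm

Rounding → worst-case error = ½ LSB = V_FS/2^16, so 1e+06/65536 = 15.2588 ppm of full scale.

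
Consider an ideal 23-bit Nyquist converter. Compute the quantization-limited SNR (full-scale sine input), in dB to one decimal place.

SNR ≈ 6.02·N + 1.76 dB = 6.02·23 + 1.76 = 140.22 dB.

140.2 dB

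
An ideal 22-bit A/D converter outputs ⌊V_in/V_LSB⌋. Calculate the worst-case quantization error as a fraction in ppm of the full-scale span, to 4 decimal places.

0.2384 ppm

Truncating → worst-case error = 1 LSB = V_FS/2^22, so 1e+06/4194304 = 0.238419 ppm of full scale.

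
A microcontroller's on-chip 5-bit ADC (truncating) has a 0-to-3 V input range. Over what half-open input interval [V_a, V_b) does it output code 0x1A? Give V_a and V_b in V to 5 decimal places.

[2.43750 V, 2.53125 V)

LSB = 3/2^5 = 93.750 mV.
Code 0x1A = 26 decimal.
V_a = V_low + 26·LSB = 2.4375 V; V_b = V_low + 27·LSB = 2.53125 V.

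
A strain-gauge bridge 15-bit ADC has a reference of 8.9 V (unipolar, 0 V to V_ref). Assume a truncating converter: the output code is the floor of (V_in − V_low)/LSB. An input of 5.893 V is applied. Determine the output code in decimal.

code 21696

LSB = 8.9 V / 32768 = 271.61 µV.
Input sits at 21696.834 steps above V_low.
So the output code is 21696.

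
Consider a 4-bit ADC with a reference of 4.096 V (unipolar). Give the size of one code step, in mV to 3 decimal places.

256.000 mV

Full-scale span = 4.096 V.
LSB = 4.096 / 2^4 = 4.096 / 16 = 0.256 V = 256.000 mV.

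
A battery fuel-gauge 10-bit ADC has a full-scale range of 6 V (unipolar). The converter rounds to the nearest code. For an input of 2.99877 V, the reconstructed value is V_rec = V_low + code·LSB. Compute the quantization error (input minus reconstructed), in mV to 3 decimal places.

-1.230 mV

LSB = 6/2^10 = 5.859 mV.
(2.99877 − 0)/0.00585938 = 511.7901; round gives code 512.
Code 512 maps back to 0 + 512×0.00585938 V = 3 V.
V_in − V_rec = -0.00123 V = -1.230 mV.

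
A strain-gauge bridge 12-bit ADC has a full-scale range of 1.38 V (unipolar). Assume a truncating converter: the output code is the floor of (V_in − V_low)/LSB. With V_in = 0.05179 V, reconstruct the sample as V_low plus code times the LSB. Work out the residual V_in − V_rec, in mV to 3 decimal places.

One LSB is 1.38 V / 4096 = 336.91 µV.
Scaled input = 153.7187 LSBs, so code = 153.
V_rec = 0 + 153·0.000336914 = 0.051547852 V.
Difference: 0.000242148 V → 0.242 mV.

0.242 mV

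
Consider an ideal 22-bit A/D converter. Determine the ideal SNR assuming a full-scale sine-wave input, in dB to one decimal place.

SNR ≈ 6.02·N + 1.76 dB = 6.02·22 + 1.76 = 134.20 dB.

134.2 dB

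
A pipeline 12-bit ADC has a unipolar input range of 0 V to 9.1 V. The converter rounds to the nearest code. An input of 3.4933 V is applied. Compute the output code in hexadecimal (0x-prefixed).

With 4096 levels over 9.1 V, one step is 2.222 mV.
Input sits at 1572.369 steps above V_low.
So the output code is 1572.
In hexadecimal (0x-prefixed): 0x624.

code 0x624 (decimal 1572)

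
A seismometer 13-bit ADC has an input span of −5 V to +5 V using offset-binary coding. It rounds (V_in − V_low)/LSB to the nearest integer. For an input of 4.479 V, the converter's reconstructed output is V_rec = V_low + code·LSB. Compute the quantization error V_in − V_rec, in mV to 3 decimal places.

0.240 mV

One LSB is 10 V / 8192 = 1.221 mV.
(V_in − V_low)/LSB = (4.479 − (−5))/0.0012207 = 7765.1968 → code 7765 (round).
Reconstructed: 4.4787598 V.
Error = 4.479 − 4.4787598 = 0.000240234 V = 0.240 mV.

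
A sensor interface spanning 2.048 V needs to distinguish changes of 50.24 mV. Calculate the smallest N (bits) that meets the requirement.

6 bits

Number of steps required ≥ 2.048 V / 50.24 mV = 40.76.
Need 2^N ≥ 40.76; 2^5 = 32, 2^6 = 64.
Minimum N = 6.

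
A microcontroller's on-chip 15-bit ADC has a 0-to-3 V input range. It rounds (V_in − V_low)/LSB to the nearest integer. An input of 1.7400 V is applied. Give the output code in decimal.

LSB = 3 V / 32768 = 91.55 µV.
(V_in − V_low)/LSB = (1.7400 − 0) / 9.15527e-05 = 19005.440.
Round → code 19005.

code 19005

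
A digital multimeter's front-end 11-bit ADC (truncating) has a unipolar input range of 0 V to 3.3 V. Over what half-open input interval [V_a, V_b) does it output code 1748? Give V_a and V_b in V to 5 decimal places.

LSB = 3.3/2^11 = 1.611 mV.
V_a = V_low + 1748·LSB = 2.8166 V; V_b = V_low + 1749·LSB = 2.81821 V.

[2.81660 V, 2.81821 V)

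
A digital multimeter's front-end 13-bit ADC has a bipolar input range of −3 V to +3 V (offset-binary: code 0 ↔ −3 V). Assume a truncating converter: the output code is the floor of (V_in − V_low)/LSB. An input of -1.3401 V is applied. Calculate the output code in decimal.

LSB = 6 V / 8192 = 0.732 mV.
(-1.3401 − (−3)) / 0.000732422 = 2266.317 LSBs.
So the output code is 2266.

code 2266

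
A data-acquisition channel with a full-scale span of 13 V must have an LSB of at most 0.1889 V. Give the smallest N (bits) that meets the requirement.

7 bits

Number of steps required ≥ 13 V / 0.1889 V = 68.82.
Need 2^N ≥ 68.82; 2^6 = 64, 2^7 = 128.
Minimum N = 7.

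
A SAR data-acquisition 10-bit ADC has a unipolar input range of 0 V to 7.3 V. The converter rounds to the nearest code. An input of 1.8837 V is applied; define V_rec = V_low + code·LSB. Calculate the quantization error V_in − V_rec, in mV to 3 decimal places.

One LSB is 7.3 V / 1024 = 7.129 mV.
Scaled input = 264.2341 LSBs, so code = 264.
Code 264 maps back to 0 + 264×0.00712891 V = 1.8820313 V.
V_in − V_rec = 0.00166875 V = 1.669 mV.

1.669 mV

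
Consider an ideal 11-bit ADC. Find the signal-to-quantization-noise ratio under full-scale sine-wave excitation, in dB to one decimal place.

SNR ≈ 6.02·N + 1.76 dB = 6.02·11 + 1.76 = 67.98 dB.

68.0 dB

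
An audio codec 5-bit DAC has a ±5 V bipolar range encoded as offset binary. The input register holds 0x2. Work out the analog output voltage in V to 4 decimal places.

LSB = 10 V / 2^5 = 312.500 mV.
Code 0x2 = 2 decimal.
V_out = (−5) + 2 × 0.3125 V = -4.375 V.

-4.3750 V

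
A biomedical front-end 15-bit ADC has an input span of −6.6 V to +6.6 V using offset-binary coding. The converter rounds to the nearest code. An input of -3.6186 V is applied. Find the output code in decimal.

LSB = 13.2 V / 32768 = 402.83 µV.
(-3.6186 − (−6.6)) / 0.000402832 = 7401.100 LSBs.
round(7401.100) = 7401.

code 7401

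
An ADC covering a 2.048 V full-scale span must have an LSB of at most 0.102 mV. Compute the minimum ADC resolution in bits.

Number of steps required ≥ 2.048 V / 0.102 mV = 20078.43.
Need 2^N ≥ 20078.43; 2^14 = 16384, 2^15 = 32768.
Minimum N = 15.

15 bits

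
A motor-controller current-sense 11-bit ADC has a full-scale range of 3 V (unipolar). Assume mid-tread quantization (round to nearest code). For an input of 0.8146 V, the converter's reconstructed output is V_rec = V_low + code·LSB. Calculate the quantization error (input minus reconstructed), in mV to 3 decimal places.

0.147 mV

One LSB is 3 V / 2048 = 1.465 mV.
Scaled input = 556.1003 LSBs, so code = 556.
Code 556 maps back to 0 + 556×0.00146484 V = 0.81445312 V.
Error = 0.8146 − 0.81445312 = 0.000146875 V = 0.147 mV.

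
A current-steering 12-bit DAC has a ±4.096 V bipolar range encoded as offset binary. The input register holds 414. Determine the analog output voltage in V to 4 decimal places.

-3.2680 V

LSB = 8.192 V / 2^12 = 2.000 mV.
V_out = (−4.096) + 414 × 0.002 V = -3.268 V.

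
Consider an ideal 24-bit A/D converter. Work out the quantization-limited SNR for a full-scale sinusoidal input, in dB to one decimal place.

SNR ≈ 6.02·N + 1.76 dB = 6.02·24 + 1.76 = 146.24 dB.

146.2 dB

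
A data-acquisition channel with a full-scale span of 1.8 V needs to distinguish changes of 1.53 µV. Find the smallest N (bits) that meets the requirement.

21 bits

Number of steps required ≥ 1.8 V / 1.53 µV = 1176470.59.
Need 2^N ≥ 1176470.59; 2^20 = 1048576, 2^21 = 2097152.
Minimum N = 21.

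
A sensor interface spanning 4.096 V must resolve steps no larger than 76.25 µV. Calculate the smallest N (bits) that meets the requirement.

Number of steps required ≥ 4.096 V / 76.25 µV = 53718.03.
Need 2^N ≥ 53718.03; 2^15 = 32768, 2^16 = 65536.
Minimum N = 16.

16 bits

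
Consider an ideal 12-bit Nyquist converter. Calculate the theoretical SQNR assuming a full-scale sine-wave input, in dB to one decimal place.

74.0 dB

SNR ≈ 6.02·N + 1.76 dB = 6.02·12 + 1.76 = 74.00 dB.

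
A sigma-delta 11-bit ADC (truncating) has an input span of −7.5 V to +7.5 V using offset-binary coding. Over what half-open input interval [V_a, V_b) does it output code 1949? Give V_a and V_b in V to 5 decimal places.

[6.77490 V, 6.78223 V)

LSB = 15/2^11 = 7.324 mV.
V_a = V_low + 1949·LSB = 6.7749 V; V_b = V_low + 1950·LSB = 6.78223 V.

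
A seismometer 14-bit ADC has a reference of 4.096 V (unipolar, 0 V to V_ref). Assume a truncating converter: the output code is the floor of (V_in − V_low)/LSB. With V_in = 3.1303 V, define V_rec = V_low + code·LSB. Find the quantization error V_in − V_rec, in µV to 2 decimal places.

50.00 µV

LSB = 4.096/2^14 = 250.00 µV.
(3.1303 − 0)/0.00025 = 12521.2000; ⌊·⌋ gives code 12521.
V_rec = 0 + 12521·0.00025 = 3.13025 V.
V_in − V_rec = 5e-05 V = 50.00 µV.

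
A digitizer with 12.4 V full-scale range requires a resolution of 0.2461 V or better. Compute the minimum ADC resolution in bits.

Number of steps required ≥ 12.4 V / 0.2461 V = 50.39.
Need 2^N ≥ 50.39; 2^5 = 32, 2^6 = 64.
Minimum N = 6.

6 bits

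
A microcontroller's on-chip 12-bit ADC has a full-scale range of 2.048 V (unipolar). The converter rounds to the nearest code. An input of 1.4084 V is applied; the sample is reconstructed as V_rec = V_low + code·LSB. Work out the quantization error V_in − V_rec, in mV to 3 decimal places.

LSB = 2.048/2^12 = 0.500 mV.
(V_in − V_low)/LSB = (1.4084 − 0)/0.0005 = 2816.8000 → code 2817 (round).
V_rec = 0 + 2817·0.0005 = 1.4085 V.
Error = 1.4084 − 1.4085 = -0.0001 V = -0.100 mV.

-0.100 mV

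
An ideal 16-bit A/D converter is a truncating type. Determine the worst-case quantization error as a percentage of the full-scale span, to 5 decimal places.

Truncating → worst-case error = 1 LSB = V_FS/2^16, so 100/65536 = 0.00152588 % of full scale.

0.00153 %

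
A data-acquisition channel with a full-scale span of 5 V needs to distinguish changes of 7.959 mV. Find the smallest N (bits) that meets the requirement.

Number of steps required ≥ 5 V / 7.959 mV = 628.22.
Need 2^N ≥ 628.22; 2^9 = 512, 2^10 = 1024.
Minimum N = 10.

10 bits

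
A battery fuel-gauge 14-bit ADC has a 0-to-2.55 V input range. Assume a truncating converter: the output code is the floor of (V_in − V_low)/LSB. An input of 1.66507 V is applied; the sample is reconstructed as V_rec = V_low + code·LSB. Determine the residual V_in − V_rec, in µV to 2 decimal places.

37.04 µV

LSB = 2.55/2^14 = 155.64 µV.
(1.66507 − 0)/0.00015564 = 10698.2380; ⌊·⌋ gives code 10698.
V_rec = 0 + 10698·0.00015564 = 1.665033 V.
V_in − V_rec = 3.7041e-05 V = 37.04 µV.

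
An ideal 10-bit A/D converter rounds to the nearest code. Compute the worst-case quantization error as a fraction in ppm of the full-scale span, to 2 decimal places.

488.28 ppm

Rounding → worst-case error = ½ LSB = V_FS/2^11, so 1e+06/2048 = 488.281 ppm of full scale.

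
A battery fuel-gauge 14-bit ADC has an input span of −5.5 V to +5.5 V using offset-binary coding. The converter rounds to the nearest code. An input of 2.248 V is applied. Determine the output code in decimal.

code 11540

With 16384 levels over 11 V, one step is 0.671 mV.
(V_in − V_low)/LSB = (2.248 − (−5.5)) / 0.000671387 = 11540.294.
Round → code 11540.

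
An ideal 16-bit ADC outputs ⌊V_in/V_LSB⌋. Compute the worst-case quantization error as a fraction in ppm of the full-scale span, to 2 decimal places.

15.26 ppm

Truncating → worst-case error = 1 LSB = V_FS/2^16, so 1e+06/65536 = 15.2588 ppm of full scale.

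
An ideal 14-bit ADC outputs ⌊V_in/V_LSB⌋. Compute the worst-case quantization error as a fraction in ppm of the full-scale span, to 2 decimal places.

Truncating → worst-case error = 1 LSB = V_FS/2^14, so 1e+06/16384 = 61.0352 ppm of full scale.

61.04 ppm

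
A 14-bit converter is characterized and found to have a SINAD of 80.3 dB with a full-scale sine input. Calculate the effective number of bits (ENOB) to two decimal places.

ENOB = (SINAD − 1.76) / 6.02 = (80.3 − 1.76)/6.02 = 13.047.

13.05 bits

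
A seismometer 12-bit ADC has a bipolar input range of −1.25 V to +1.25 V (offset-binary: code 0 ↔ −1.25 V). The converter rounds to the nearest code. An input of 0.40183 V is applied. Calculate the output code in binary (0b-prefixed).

Full-scale span = 2.5 V; LSB = 2.5/2^12 = 0.610 mV.
(V_in − V_low)/LSB = (0.40183 − (−1.25)) / 0.000610352 = 2706.358.
So the output code is 2706.
In binary (0b-prefixed): 0b101010010010.

code 0b101010010010 (decimal 2706)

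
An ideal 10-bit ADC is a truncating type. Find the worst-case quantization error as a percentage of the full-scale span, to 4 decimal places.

0.0977 %

Truncating → worst-case error = 1 LSB = V_FS/2^10, so 100/1024 = 0.0976562 % of full scale.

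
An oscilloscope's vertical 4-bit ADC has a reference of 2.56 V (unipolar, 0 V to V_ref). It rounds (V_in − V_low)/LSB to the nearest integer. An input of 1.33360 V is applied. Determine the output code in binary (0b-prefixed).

code 0b1000 (decimal 8)

LSB = 2.56 V / 16 = 160.000 mV.
(V_in − V_low)/LSB = (1.33360 − 0) / 0.16 = 8.335.
Round → code 8.
In binary (0b-prefixed): 0b1000.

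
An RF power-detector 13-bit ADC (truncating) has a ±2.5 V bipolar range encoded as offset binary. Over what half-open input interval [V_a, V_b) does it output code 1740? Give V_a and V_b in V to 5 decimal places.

[-1.43799 V, -1.43738 V)

LSB = 5/2^13 = 0.610 mV.
V_a = V_low + 1740·LSB = -1.43799 V; V_b = V_low + 1741·LSB = -1.43738 V.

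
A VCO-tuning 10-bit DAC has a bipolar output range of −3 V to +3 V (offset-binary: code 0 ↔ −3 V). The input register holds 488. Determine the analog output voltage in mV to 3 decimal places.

LSB = 6 V / 2^10 = 5.859 mV.
V_out = (−3) + 488 × 0.00585938 V = -0.140625 V.
= -140.625 mV.

-140.625 mV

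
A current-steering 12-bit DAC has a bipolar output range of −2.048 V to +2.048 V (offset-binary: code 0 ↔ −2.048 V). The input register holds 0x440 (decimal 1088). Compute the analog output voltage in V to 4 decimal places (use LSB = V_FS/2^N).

-0.9600 V

LSB = 4.096 V / 2^12 = 1.000 mV.
Code 0x440 = 1088 decimal.
V_out = (−2.048) + 1088 × 0.001 V = -0.96 V.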